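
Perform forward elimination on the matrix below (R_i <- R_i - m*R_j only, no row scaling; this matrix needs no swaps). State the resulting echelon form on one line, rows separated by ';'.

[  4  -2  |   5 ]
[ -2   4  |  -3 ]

REF = [4 -2 5; 0 3 -1/2]

Forward elimination:
R2 <- R2 - (-1/2)*R1:  [    0     3  -1/2 ]
Row echelon form:
[ 4  -2  |     5 ]
[ 0   3  |  -1/2 ]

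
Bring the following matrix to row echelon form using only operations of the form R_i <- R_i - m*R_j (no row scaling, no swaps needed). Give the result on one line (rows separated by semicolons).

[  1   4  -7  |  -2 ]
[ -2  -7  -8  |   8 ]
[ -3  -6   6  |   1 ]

REF = [1 4 -7 -2; 0 1 -22 4; 0 0 117 -29]

Forward elimination:
R2 <- R2 - (-2)*R1:  [   0    1  -22    4 ]
R3 <- R3 - (-3)*R1:  [   0    6  -15   -5 ]
R3 <- R3 - (6)*R2:  [   0    0  117  -29 ]
Row echelon form:
[ 1  4   -7  |   -2 ]
[ 0  1  -22  |    4 ]
[ 0  0  117  |  -29 ]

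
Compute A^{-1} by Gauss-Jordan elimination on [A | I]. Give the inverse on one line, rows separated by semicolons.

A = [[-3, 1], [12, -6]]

inverse = [-1 -1/6; -2 -1/2]

Gauss-Jordan on [A | I]:
R1 <- (1/-3)*R1:  [    1  -1/3  |  -1/3     0 ]
R2 <- R2 - (12)*R1:  [  0  -2  |   4   1 ]
R2 <- (1/-2)*R2:  [    0     1  |    -2  -1/2 ]
R1 <- R1 - (-1/3)*R2:  [    1     0  |    -1  -1/6 ]
Right block of [I | A^{-1}] is the inverse:
[ -1  -1/6 ]
[ -2  -1/2 ]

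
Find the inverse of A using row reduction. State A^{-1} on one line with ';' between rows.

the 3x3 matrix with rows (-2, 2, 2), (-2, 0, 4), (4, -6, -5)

inverse = [-2 1/6 -2/3; -1/2 -1/6 -1/3; -1 1/3 -1/3]

Gauss-Jordan on [A | I]:
R1 <- (1/-2)*R1:  [    1    -1    -1  |  -1/2     0     0 ]
R2 <- R2 - (-2)*R1:  [  0  -2   2  |  -1   1   0 ]
R3 <- R3 - (4)*R1:  [  0  -2  -1  |   2   0   1 ]
R2 <- (1/-2)*R2:  [    0     1    -1  |   1/2  -1/2     0 ]
R1 <- R1 - (-1)*R2:  [    1     0    -2  |     0  -1/2     0 ]
R3 <- R3 - (-2)*R2:  [  0   0  -3  |   3  -1   1 ]
R3 <- (1/-3)*R3:  [    0     0     1  |    -1   1/3  -1/3 ]
R1 <- R1 - (-2)*R3:  [    1     0     0  |    -2   1/6  -2/3 ]
R2 <- R2 - (-1)*R3:  [    0     1     0  |  -1/2  -1/6  -1/3 ]
Right block of [I | A^{-1}] is the inverse:
[   -2   1/6  -2/3 ]
[ -1/2  -1/6  -1/3 ]
[   -1   1/3  -1/3 ]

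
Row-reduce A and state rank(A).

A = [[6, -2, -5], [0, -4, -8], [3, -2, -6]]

Row reduction:
R3 <- R3 - (1/2)*R1:  [    0    -1  -7/2 ]
R3 <- R3 - (1/4)*R2:  [    0     0  -3/2 ]
Row echelon form:
[ 6  -2    -5 ]
[ 0  -4    -8 ]
[ 0   0  -3/2 ]
Nonzero rows / pivot columns: 3

rank(A) = 3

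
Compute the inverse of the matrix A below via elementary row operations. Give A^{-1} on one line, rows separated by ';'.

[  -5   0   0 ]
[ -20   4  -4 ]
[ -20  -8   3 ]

inverse = [-1/5 0 0; 7/5 -3/20 -1/5; 12/5 -2/5 -1/5]

Gauss-Jordan on [A | I]:
R1 <- (1/-5)*R1:  [    1     0     0  |  -1/5     0     0 ]
R2 <- R2 - (-20)*R1:  [  0   4  -4  |  -4   1   0 ]
R3 <- R3 - (-20)*R1:  [  0  -8   3  |  -4   0   1 ]
R2 <- (1/4)*R2:  [   0    1   -1  |   -1  1/4    0 ]
R3 <- R3 - (-8)*R2:  [   0    0   -5  |  -12    2    1 ]
R3 <- (1/-5)*R3:  [    0     0     1  |  12/5  -2/5  -1/5 ]
R2 <- R2 - (-1)*R3:  [     0      1      0  |    7/5  -3/20   -1/5 ]
Right block of [I | A^{-1}] is the inverse:
[ -1/5      0     0 ]
[  7/5  -3/20  -1/5 ]
[ 12/5   -2/5  -1/5 ]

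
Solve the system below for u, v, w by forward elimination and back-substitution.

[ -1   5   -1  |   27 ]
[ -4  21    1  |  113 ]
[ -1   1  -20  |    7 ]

Forward elimination on [A|b]:
R2 <- R2 - (4)*R1:  [ 0  1  5  5 ]
R3 <- R3 - (1)*R1:  [   0   -4  -19  -20 ]
R3 <- R3 - (-4)*R2:  [ 0  0  1  0 ]
Row echelon form:
[ -1  5  -1  |  27 ]
[  0  1   5  |   5 ]
[  0  0   1  |   0 ]
Back-substitution:
w = (0) / 1 = 0
v = (5 - (5)*(0)) / 1 = 5
u = (27 - (5)*(5) - (-1)*(0)) / -1 = -2

(-2, 5, 0)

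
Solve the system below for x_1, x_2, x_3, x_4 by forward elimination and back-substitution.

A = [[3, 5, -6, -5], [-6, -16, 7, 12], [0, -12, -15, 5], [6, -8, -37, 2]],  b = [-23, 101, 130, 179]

Forward elimination on [A|b]:
R2 <- R2 - (-2)*R1:  [  0  -6  -5   2  55 ]
R4 <- R4 - (2)*R1:  [   0  -18  -25   12  225 ]
R3 <- R3 - (2)*R2:  [  0   0  -5   1  20 ]
R4 <- R4 - (3)*R2:  [   0    0  -10    6   60 ]
R4 <- R4 - (2)*R3:  [  0   0   0   4  20 ]
Row echelon form:
[ 3   5  -6  -5  |  -23 ]
[ 0  -6  -5   2  |   55 ]
[ 0   0  -5   1  |   20 ]
[ 0   0   0   4  |   20 ]
Back-substitution:
x_4 = (20) / 4 = 5
x_3 = (20 - (1)*(5)) / -5 = -3
x_2 = (55 - (-5)*(-3) - (2)*(5)) / -6 = -5
x_1 = (-23 - (5)*(-5) - (-6)*(-3) - (-5)*(5)) / 3 = 3

(3, -5, -3, 5)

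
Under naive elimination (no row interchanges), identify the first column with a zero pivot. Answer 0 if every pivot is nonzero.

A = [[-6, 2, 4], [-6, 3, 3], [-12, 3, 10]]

first zero-pivot column = 0

Naive forward elimination:
R2 <- R2 - (1)*R1:  [  0   1  -1 ]
R3 <- R3 - (2)*R1:  [  0  -1   2 ]
R3 <- R3 - (-1)*R2:  [ 0  0  1 ]
All pivots nonzero; naive elimination completes without hitting a zero pivot.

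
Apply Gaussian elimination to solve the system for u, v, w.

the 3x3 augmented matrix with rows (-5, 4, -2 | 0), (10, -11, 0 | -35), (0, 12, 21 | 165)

Forward elimination on [A|b]:
R2 <- R2 - (-2)*R1:  [   0   -3   -4  -35 ]
R3 <- R3 - (-4)*R2:  [  0   0   5  25 ]
Row echelon form:
[ -5   4  -2  |    0 ]
[  0  -3  -4  |  -35 ]
[  0   0   5  |   25 ]
Back-substitution:
w = (25) / 5 = 5
v = (-35 - (-4)*(5)) / -3 = 5
u = (0 - (4)*(5) - (-2)*(5)) / -5 = 2

(2, 5, 5)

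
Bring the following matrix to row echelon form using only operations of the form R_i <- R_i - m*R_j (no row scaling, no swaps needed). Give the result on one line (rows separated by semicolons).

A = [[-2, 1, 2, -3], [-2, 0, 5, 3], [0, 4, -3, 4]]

Forward elimination:
R2 <- R2 - (1)*R1:  [  0  -1   3   6 ]
R3 <- R3 - (-4)*R2:  [  0   0   9  28 ]
Row echelon form:
[ -2   1  2  -3 ]
[  0  -1  3   6 ]
[  0   0  9  28 ]

REF = [-2 1 2 -3; 0 -1 3 6; 0 0 9 28]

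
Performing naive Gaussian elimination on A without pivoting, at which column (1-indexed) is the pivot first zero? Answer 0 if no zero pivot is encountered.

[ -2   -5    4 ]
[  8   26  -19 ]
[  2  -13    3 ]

first zero-pivot column = 0

Naive forward elimination:
R2 <- R2 - (-4)*R1:  [  0   6  -3 ]
R3 <- R3 - (-1)*R1:  [   0  -18    7 ]
R3 <- R3 - (-3)*R2:  [  0   0  -2 ]
All pivots nonzero; naive elimination completes without hitting a zero pivot.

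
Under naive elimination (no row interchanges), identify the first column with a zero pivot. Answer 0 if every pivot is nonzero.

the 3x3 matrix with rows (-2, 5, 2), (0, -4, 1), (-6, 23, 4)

Naive forward elimination:
R3 <- R3 - (3)*R1:  [  0   8  -2 ]
R3 <- R3 - (-2)*R2:  [ 0  0  0 ]
Matrix at this point:
[ -2   5  2 ]
[  0  -4  1 ]
[  0   0  0 ]
Pivot entry (3,3) in the last row is zero and there are no rows below to swap with -> zero pivot in column 3 (A is singular).

first zero-pivot column = 3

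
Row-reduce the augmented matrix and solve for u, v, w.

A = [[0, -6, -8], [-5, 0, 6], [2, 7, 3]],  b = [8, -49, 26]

Forward elimination on [A|b]:
R1 <-> R2   (pivot in column 1 was zero)
[ -5   0   6  -49 ]
[  0  -6  -8    8 ]
[  2   7   3   26 ]
R3 <- R3 - (-2/5)*R1:  [    0     7  27/5  32/5 ]
R3 <- R3 - (-7/6)*R2:  [      0       0  -59/15  236/15 ]
Row echelon form:
[ -5   0       6  |     -49 ]
[  0  -6      -8  |       8 ]
[  0   0  -59/15  |  236/15 ]
Back-substitution:
w = (236/15) / (-59/15) = -4
v = (8 - (-8)*(-4)) / -6 = 4
u = (-49 - (6)*(-4)) / -5 = 5

(5, 4, -4)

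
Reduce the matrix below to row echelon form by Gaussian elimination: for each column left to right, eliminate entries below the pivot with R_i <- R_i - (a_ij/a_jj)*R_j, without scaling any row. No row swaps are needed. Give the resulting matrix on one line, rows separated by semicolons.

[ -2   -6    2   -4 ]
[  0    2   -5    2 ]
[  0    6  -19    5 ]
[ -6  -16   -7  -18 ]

REF = [-2 -6 2 -4; 0 2 -5 2; 0 0 -4 -1; 0 0 0 -6]

Forward elimination:
R4 <- R4 - (3)*R1:  [   0    2  -13   -6 ]
R3 <- R3 - (3)*R2:  [  0   0  -4  -1 ]
R4 <- R4 - (1)*R2:  [  0   0  -8  -8 ]
R4 <- R4 - (2)*R3:  [  0   0   0  -6 ]
Row echelon form:
[ -2  -6   2  -4 ]
[  0   2  -5   2 ]
[  0   0  -4  -1 ]
[  0   0   0  -6 ]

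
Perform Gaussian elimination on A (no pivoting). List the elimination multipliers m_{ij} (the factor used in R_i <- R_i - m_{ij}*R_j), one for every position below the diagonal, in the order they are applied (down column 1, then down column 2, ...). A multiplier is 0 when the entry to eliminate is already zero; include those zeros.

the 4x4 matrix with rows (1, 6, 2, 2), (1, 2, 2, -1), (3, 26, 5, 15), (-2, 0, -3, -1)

Forward elimination:
R2 <- R2 - (1)*R1:  [  0  -4   0  -3 ]
R3 <- R3 - (3)*R1:  [  0   8  -1   9 ]
R4 <- R4 - (-2)*R1:  [  0  12   1   3 ]
R3 <- R3 - (-2)*R2:  [  0   0  -1   3 ]
R4 <- R4 - (-3)*R2:  [  0   0   1  -6 ]
R4 <- R4 - (-1)*R3:  [  0   0   0  -3 ]
Multipliers (in order of application): m_{21} = 1, m_{31} = 3, m_{41} = -2, m_{32} = -2, m_{42} = -3, m_{43} = -1

multipliers: 1, 3, -2, -2, -3, -1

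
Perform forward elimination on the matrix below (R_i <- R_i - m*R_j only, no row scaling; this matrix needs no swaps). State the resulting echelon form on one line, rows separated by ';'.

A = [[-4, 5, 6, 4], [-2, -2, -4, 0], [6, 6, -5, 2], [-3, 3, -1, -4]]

REF = [-4 5 6 4; 0 -9/2 -7 -2; 0 0 -17 2; 0 0 0 -122/17]

Forward elimination:
R2 <- R2 - (1/2)*R1:  [    0  -9/2    -7    -2 ]
R3 <- R3 - (-3/2)*R1:  [    0  27/2     4     8 ]
R4 <- R4 - (3/4)*R1:  [     0   -3/4  -11/2     -7 ]
R3 <- R3 - (-3)*R2:  [   0    0  -17    2 ]
R4 <- R4 - (1/6)*R2:  [     0      0  -13/3  -20/3 ]
R4 <- R4 - (13/51)*R3:  [       0        0        0  -122/17 ]
Row echelon form:
[ -4     5    6        4 ]
[  0  -9/2   -7       -2 ]
[  0     0  -17        2 ]
[  0     0    0  -122/17 ]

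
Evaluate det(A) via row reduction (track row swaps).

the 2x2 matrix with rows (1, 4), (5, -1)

Forward elimination:
R2 <- R2 - (5)*R1:  [   0  -21 ]
Upper-triangular form:
[ 1    4 ]
[ 0  -21 ]
det(A) = (-1)^0 * (1) * (-21) = -21  (0 row swaps -> sign +1)

det(A) = -21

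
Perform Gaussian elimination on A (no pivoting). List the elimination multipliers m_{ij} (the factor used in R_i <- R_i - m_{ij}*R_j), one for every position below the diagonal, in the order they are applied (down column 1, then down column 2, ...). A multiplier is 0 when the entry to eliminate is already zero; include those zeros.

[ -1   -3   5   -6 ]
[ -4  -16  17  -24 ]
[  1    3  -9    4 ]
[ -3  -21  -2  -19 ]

multipliers: 4, -1, 3, 0, 3, 2

Forward elimination:
R2 <- R2 - (4)*R1:  [  0  -4  -3   0 ]
R3 <- R3 - (-1)*R1:  [  0   0  -4  -2 ]
R4 <- R4 - (3)*R1:  [   0  -12  -17   -1 ]
R3: entry in column 2 is already 0 -> m_{32} = 0 (no row operation needed)
R4 <- R4 - (3)*R2:  [  0   0  -8  -1 ]
R4 <- R4 - (2)*R3:  [ 0  0  0  3 ]
Multipliers (in order of application): m_{21} = 4, m_{31} = -1, m_{41} = 3, m_{32} = 0, m_{42} = 3, m_{43} = 2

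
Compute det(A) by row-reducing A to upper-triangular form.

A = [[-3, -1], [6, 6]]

Forward elimination:
R2 <- R2 - (-2)*R1:  [ 0  4 ]
Upper-triangular form:
[ -3  -1 ]
[  0   4 ]
det(A) = (-1)^0 * (-3) * (4) = -12  (0 row swaps -> sign +1)

det(A) = -12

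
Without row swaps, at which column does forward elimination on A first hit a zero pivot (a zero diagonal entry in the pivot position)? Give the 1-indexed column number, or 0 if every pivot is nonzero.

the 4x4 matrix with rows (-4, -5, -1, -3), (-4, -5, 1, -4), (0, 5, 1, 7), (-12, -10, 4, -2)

first zero-pivot column = 2

Naive forward elimination:
R2 <- R2 - (1)*R1:  [  0   0   2  -1 ]
R4 <- R4 - (3)*R1:  [ 0  5  7  7 ]
Matrix at this point:
[ -4  -5  -1  -3 ]
[  0   0   2  -1 ]
[  0   5   1   7 ]
[  0   5   7   7 ]
Pivot entry (2,2) is zero but row 3 has 5 in column 2 -> naive elimination stops; a row interchange (e.g. R2 <-> R3) would be required here.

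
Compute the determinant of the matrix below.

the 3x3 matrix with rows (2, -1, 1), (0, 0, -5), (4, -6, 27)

det(A) = -40

Forward elimination:
R3 <- R3 - (2)*R1:  [  0  -4  25 ]
R2 <-> R3   (pivot in column 2 was zero)
[ 2  -1   1 ]
[ 0  -4  25 ]
[ 0   0  -5 ]
Upper-triangular form:
[ 2  -1   1 ]
[ 0  -4  25 ]
[ 0   0  -5 ]
det(A) = (-1)^1 * (2) * (-4) * (-5) = -40  (1 row swap -> sign -1)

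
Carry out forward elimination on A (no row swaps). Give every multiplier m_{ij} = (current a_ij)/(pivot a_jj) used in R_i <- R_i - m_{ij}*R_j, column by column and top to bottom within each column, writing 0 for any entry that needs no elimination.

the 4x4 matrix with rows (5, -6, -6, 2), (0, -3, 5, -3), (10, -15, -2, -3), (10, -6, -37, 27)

Forward elimination:
R2: entry in column 1 is already 0 -> m_{21} = 0 (no row operation needed)
R3 <- R3 - (2)*R1:  [  0  -3  10  -7 ]
R4 <- R4 - (2)*R1:  [   0    6  -25   23 ]
R3 <- R3 - (1)*R2:  [  0   0   5  -4 ]
R4 <- R4 - (-2)*R2:  [   0    0  -15   17 ]
R4 <- R4 - (-3)*R3:  [ 0  0  0  5 ]
Multipliers (in order of application): m_{21} = 0, m_{31} = 2, m_{41} = 2, m_{32} = 1, m_{42} = -2, m_{43} = -3

multipliers: 0, 2, 2, 1, -2, -3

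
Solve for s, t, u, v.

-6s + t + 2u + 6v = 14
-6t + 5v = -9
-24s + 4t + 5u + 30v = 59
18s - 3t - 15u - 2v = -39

(3, 4, 5, 3)

Forward elimination on [A|b]:
R3 <- R3 - (4)*R1:  [  0   0  -3   6   3 ]
R4 <- R4 - (-3)*R1:  [  0   0  -9  16   3 ]
R4 <- R4 - (3)*R3:  [  0   0   0  -2  -6 ]
Row echelon form:
[ -6   1   2   6  |  14 ]
[  0  -6   0   5  |  -9 ]
[  0   0  -3   6  |   3 ]
[  0   0   0  -2  |  -6 ]
Back-substitution:
v = (-6) / -2 = 3
u = (3 - (6)*(3)) / -3 = 5
t = (-9 - (5)*(3)) / -6 = 4
s = (14 - (1)*(4) - (2)*(5) - (6)*(3)) / -6 = 3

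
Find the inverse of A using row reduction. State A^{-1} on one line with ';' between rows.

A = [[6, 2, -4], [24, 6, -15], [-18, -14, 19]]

inverse = [8/3 -1/2 1/6; 31/6 -7/6 1/6; 19/3 -4/3 1/3]

Gauss-Jordan on [A | I]:
R1 <- (1/6)*R1:  [    1   1/3  -2/3  |   1/6     0     0 ]
R2 <- R2 - (24)*R1:  [  0  -2   1  |  -4   1   0 ]
R3 <- R3 - (-18)*R1:  [  0  -8   7  |   3   0   1 ]
R2 <- (1/-2)*R2:  [    0     1  -1/2  |     2  -1/2     0 ]
R1 <- R1 - (1/3)*R2:  [    1     0  -1/2  |  -1/2   1/6     0 ]
R3 <- R3 - (-8)*R2:  [  0   0   3  |  19  -4   1 ]
R3 <- (1/3)*R3:  [    0     0     1  |  19/3  -4/3   1/3 ]
R1 <- R1 - (-1/2)*R3:  [    1     0     0  |   8/3  -1/2   1/6 ]
R2 <- R2 - (-1/2)*R3:  [    0     1     0  |  31/6  -7/6   1/6 ]
Right block of [I | A^{-1}] is the inverse:
[  8/3  -1/2  1/6 ]
[ 31/6  -7/6  1/6 ]
[ 19/3  -4/3  1/3 ]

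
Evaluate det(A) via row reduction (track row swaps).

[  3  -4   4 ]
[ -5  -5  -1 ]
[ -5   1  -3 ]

Forward elimination:
R2 <- R2 - (-5/3)*R1:  [     0  -35/3   17/3 ]
R3 <- R3 - (-5/3)*R1:  [     0  -17/3   11/3 ]
R3 <- R3 - (17/35)*R2:  [     0      0  32/35 ]
Upper-triangular form:
[ 3     -4      4 ]
[ 0  -35/3   17/3 ]
[ 0      0  32/35 ]
det(A) = (-1)^0 * (3) * (-35/3) * (32/35) = -32  (0 row swaps -> sign +1)

det(A) = -32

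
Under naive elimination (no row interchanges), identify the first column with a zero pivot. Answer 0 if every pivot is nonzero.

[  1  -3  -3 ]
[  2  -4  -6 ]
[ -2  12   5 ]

first zero-pivot column = 0

Naive forward elimination:
R2 <- R2 - (2)*R1:  [ 0  2  0 ]
R3 <- R3 - (-2)*R1:  [  0   6  -1 ]
R3 <- R3 - (3)*R2:  [  0   0  -1 ]
All pivots nonzero; naive elimination completes without hitting a zero pivot.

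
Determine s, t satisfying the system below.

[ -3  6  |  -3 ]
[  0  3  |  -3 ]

Forward elimination on [A|b]:
Row echelon form:
[ -3  6  |  -3 ]
[  0  3  |  -3 ]
Back-substitution:
t = (-3) / 3 = -1
s = (-3 - (6)*(-1)) / -3 = -1

(-1, -1)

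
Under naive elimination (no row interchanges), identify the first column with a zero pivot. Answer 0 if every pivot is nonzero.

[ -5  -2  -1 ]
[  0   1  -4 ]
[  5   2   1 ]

Naive forward elimination:
R3 <- R3 - (-1)*R1:  [ 0  0  0 ]
Matrix at this point:
[ -5  -2  -1 ]
[  0   1  -4 ]
[  0   0   0 ]
Pivot entry (3,3) in the last row is zero and there are no rows below to swap with -> zero pivot in column 3 (A is singular).

first zero-pivot column = 3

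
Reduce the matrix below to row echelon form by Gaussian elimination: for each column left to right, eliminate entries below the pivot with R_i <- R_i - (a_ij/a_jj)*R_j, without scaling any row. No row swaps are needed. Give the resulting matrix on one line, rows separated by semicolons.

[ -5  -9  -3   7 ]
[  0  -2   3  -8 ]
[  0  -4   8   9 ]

Forward elimination:
R3 <- R3 - (2)*R2:  [  0   0   2  25 ]
Row echelon form:
[ -5  -9  -3   7 ]
[  0  -2   3  -8 ]
[  0   0   2  25 ]

REF = [-5 -9 -3 7; 0 -2 3 -8; 0 0 2 25]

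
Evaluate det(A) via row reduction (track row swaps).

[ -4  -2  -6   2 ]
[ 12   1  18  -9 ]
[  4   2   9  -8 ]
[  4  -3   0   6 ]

Forward elimination:
R2 <- R2 - (-3)*R1:  [  0  -5   0  -3 ]
R3 <- R3 - (-1)*R1:  [  0   0   3  -6 ]
R4 <- R4 - (-1)*R1:  [  0  -5  -6   8 ]
R4 <- R4 - (1)*R2:  [  0   0  -6  11 ]
R4 <- R4 - (-2)*R3:  [  0   0   0  -1 ]
Upper-triangular form:
[ -4  -2  -6   2 ]
[  0  -5   0  -3 ]
[  0   0   3  -6 ]
[  0   0   0  -1 ]
det(A) = (-1)^0 * (-4) * (-5) * (3) * (-1) = -60  (0 row swaps -> sign +1)

det(A) = -60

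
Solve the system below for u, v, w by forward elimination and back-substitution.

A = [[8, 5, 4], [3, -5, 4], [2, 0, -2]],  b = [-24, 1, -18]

(-5, 0, 4)

Forward elimination on [A|b]:
R2 <- R2 - (3/8)*R1:  [     0  -55/8    5/2     10 ]
R3 <- R3 - (1/4)*R1:  [    0  -5/4    -3   -12 ]
R3 <- R3 - (2/11)*R2:  [       0        0   -38/11  -152/11 ]
Row echelon form:
[ 8      5       4  |      -24 ]
[ 0  -55/8     5/2  |       10 ]
[ 0      0  -38/11  |  -152/11 ]
Back-substitution:
w = (-152/11) / (-38/11) = 4
v = (10 - (5/2)*(4)) / (-55/8) = 0
u = (-24 - (5)*(0) - (4)*(4)) / 8 = -5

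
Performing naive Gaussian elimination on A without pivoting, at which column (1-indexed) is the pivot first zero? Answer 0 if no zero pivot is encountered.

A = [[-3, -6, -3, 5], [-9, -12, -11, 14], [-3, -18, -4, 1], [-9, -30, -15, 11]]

first zero-pivot column = 0

Naive forward elimination:
R2 <- R2 - (3)*R1:  [  0   6  -2  -1 ]
R3 <- R3 - (1)*R1:  [   0  -12   -1   -4 ]
R4 <- R4 - (3)*R1:  [   0  -12   -6   -4 ]
R3 <- R3 - (-2)*R2:  [  0   0  -5  -6 ]
R4 <- R4 - (-2)*R2:  [   0    0  -10   -6 ]
R4 <- R4 - (2)*R3:  [ 0  0  0  6 ]
All pivots nonzero; naive elimination completes without hitting a zero pivot.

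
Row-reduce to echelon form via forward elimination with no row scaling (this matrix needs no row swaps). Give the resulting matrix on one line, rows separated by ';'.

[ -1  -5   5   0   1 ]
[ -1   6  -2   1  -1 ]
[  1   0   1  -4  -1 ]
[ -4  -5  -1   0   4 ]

Forward elimination:
R2 <- R2 - (1)*R1:  [  0  11  -7   1  -2 ]
R3 <- R3 - (-1)*R1:  [  0  -5   6  -4   0 ]
R4 <- R4 - (4)*R1:  [   0   15  -21    0    0 ]
R3 <- R3 - (-5/11)*R2:  [      0       0   31/11  -39/11  -10/11 ]
R4 <- R4 - (15/11)*R2:  [       0        0  -126/11   -15/11    30/11 ]
R4 <- R4 - (-126/31)*R3:  [       0        0        0  -489/31   -30/31 ]
Row echelon form:
[ -1  -5      5        0       1 ]
[  0  11     -7        1      -2 ]
[  0   0  31/11   -39/11  -10/11 ]
[  0   0      0  -489/31  -30/31 ]

REF = [-1 -5 5 0 1; 0 11 -7 1 -2; 0 0 31/11 -39/11 -10/11; 0 0 0 -489/31 -30/31]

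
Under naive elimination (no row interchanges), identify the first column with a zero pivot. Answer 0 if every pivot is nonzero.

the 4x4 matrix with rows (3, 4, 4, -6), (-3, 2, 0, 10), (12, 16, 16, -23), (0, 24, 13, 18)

Naive forward elimination:
R2 <- R2 - (-1)*R1:  [ 0  6  4  4 ]
R3 <- R3 - (4)*R1:  [ 0  0  0  1 ]
R4 <- R4 - (4)*R2:  [  0   0  -3   2 ]
Matrix at this point:
[ 3  4   4  -6 ]
[ 0  6   4   4 ]
[ 0  0   0   1 ]
[ 0  0  -3   2 ]
Pivot entry (3,3) is zero but row 4 has -3 in column 3 -> naive elimination stops; a row interchange (e.g. R3 <-> R4) would be required here.

first zero-pivot column = 3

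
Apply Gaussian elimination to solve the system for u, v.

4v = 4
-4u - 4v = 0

(-1, 1)

Forward elimination on [A|b]:
R1 <-> R2   (pivot in column 1 was zero)
[ -4  -4  0 ]
[  0   4  4 ]
Row echelon form:
[ -4  -4  |  0 ]
[  0   4  |  4 ]
Back-substitution:
v = (4) / 4 = 1
u = (0 - (-4)*(1)) / -4 = -1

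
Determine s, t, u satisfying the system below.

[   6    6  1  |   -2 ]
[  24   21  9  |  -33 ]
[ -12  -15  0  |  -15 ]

(-5, 5, -2)

Forward elimination on [A|b]:
R2 <- R2 - (4)*R1:  [   0   -3    5  -25 ]
R3 <- R3 - (-2)*R1:  [   0   -3    2  -19 ]
R3 <- R3 - (1)*R2:  [  0   0  -3   6 ]
Row echelon form:
[ 6   6   1  |   -2 ]
[ 0  -3   5  |  -25 ]
[ 0   0  -3  |    6 ]
Back-substitution:
u = (6) / -3 = -2
t = (-25 - (5)*(-2)) / -3 = 5
s = (-2 - (6)*(5) - (1)*(-2)) / 6 = -5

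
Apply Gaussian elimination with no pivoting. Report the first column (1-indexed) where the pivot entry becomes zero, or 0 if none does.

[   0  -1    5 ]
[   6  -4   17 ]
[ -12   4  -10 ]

first zero-pivot column = 1

Naive forward elimination:
Pivot entry (1,1) is zero but row 2 has 6 in column 1 -> naive elimination stops; a row interchange (e.g. R1 <-> R2) would be required here.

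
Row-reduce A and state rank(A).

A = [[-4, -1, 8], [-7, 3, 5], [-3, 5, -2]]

Row reduction:
R2 <- R2 - (7/4)*R1:  [    0  19/4    -9 ]
R3 <- R3 - (3/4)*R1:  [    0  23/4    -8 ]
R3 <- R3 - (23/19)*R2:  [     0      0  55/19 ]
Row echelon form:
[ -4    -1      8 ]
[  0  19/4     -9 ]
[  0     0  55/19 ]
Nonzero rows / pivot columns: 3

rank(A) = 3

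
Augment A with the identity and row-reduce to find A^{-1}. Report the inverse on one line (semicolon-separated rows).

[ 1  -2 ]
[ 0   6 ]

inverse = [1 1/3; 0 1/6]

Gauss-Jordan on [A | I]:
R2 <- (1/6)*R2:  [   0    1  |    0  1/6 ]
R1 <- R1 - (-2)*R2:  [   1    0  |    1  1/3 ]
Right block of [I | A^{-1}] is the inverse:
[ 1  1/3 ]
[ 0  1/6 ]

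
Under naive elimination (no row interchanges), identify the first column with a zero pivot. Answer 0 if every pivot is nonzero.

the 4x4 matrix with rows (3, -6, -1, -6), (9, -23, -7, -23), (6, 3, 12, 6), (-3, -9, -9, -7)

Naive forward elimination:
R2 <- R2 - (3)*R1:  [  0  -5  -4  -5 ]
R3 <- R3 - (2)*R1:  [  0  15  14  18 ]
R4 <- R4 - (-1)*R1:  [   0  -15  -10  -13 ]
R3 <- R3 - (-3)*R2:  [ 0  0  2  3 ]
R4 <- R4 - (3)*R2:  [ 0  0  2  2 ]
R4 <- R4 - (1)*R3:  [  0   0   0  -1 ]
All pivots nonzero; naive elimination completes without hitting a zero pivot.

first zero-pivot column = 0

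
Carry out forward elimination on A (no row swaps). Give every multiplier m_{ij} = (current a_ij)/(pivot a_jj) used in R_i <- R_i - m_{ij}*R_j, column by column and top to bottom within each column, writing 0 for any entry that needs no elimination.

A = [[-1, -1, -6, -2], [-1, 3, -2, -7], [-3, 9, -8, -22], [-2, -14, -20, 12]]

multipliers: 1, 3, 2, 3, -3, -2

Forward elimination:
R2 <- R2 - (1)*R1:  [  0   4   4  -5 ]
R3 <- R3 - (3)*R1:  [   0   12   10  -16 ]
R4 <- R4 - (2)*R1:  [   0  -12   -8   16 ]
R3 <- R3 - (3)*R2:  [  0   0  -2  -1 ]
R4 <- R4 - (-3)*R2:  [ 0  0  4  1 ]
R4 <- R4 - (-2)*R3:  [  0   0   0  -1 ]
Multipliers (in order of application): m_{21} = 1, m_{31} = 3, m_{41} = 2, m_{32} = 3, m_{42} = -3, m_{43} = -2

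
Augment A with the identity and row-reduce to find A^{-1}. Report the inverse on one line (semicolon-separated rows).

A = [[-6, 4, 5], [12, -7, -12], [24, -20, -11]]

Gauss-Jordan on [A | I]:
R1 <- (1/-6)*R1:  [    1  -2/3  -5/6  |  -1/6     0     0 ]
R2 <- R2 - (12)*R1:  [  0   1  -2  |   2   1   0 ]
R3 <- R3 - (24)*R1:  [  0  -4   9  |   4   0   1 ]
R1 <- R1 - (-2/3)*R2:  [     1      0  -13/6  |    7/6    2/3      0 ]
R3 <- R3 - (-4)*R2:  [  0   0   1  |  12   4   1 ]
R1 <- R1 - (-13/6)*R3:  [     1      0      0  |  163/6   28/3   13/6 ]
R2 <- R2 - (-2)*R3:  [  0   1   0  |  26   9   2 ]
Right block of [I | A^{-1}] is the inverse:
[ 163/6  28/3  13/6 ]
[    26     9     2 ]
[    12     4     1 ]

inverse = [163/6 28/3 13/6; 26 9 2; 12 4 1]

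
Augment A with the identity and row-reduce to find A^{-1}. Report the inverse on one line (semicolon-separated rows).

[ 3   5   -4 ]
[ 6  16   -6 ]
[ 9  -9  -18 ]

inverse = [-19/2 7/2 17/18; 3/2 -1/2 -1/6; -11/2 2 1/2]

Gauss-Jordan on [A | I]:
R1 <- (1/3)*R1:  [    1   5/3  -4/3  |   1/3     0     0 ]
R2 <- R2 - (6)*R1:  [  0   6   2  |  -2   1   0 ]
R3 <- R3 - (9)*R1:  [   0  -24   -6  |   -3    0    1 ]
R2 <- (1/6)*R2:  [    0     1   1/3  |  -1/3   1/6     0 ]
R1 <- R1 - (5/3)*R2:  [     1      0  -17/9  |    8/9  -5/18      0 ]
R3 <- R3 - (-24)*R2:  [   0    0    2  |  -11    4    1 ]
R3 <- (1/2)*R3:  [     0      0      1  |  -11/2      2    1/2 ]
R1 <- R1 - (-17/9)*R3:  [     1      0      0  |  -19/2    7/2  17/18 ]
R2 <- R2 - (1/3)*R3:  [    0     1     0  |   3/2  -1/2  -1/6 ]
Right block of [I | A^{-1}] is the inverse:
[ -19/2   7/2  17/18 ]
[   3/2  -1/2   -1/6 ]
[ -11/2     2    1/2 ]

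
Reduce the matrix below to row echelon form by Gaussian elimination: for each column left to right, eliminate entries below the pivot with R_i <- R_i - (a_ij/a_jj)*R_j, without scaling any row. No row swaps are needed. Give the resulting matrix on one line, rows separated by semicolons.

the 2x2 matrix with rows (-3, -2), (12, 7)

Forward elimination:
R2 <- R2 - (-4)*R1:  [  0  -1 ]
Row echelon form:
[ -3  -2 ]
[  0  -1 ]

REF = [-3 -2; 0 -1]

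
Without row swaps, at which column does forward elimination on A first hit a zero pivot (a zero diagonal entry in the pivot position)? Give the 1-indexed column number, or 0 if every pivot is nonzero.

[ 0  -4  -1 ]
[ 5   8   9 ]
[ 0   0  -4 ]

Naive forward elimination:
Pivot entry (1,1) is zero but row 2 has 5 in column 1 -> naive elimination stops; a row interchange (e.g. R1 <-> R2) would be required here.

first zero-pivot column = 1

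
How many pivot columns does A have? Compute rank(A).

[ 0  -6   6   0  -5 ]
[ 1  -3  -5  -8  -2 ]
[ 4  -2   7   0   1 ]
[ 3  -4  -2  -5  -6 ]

rank(A) = 4

Row reduction:
R1 <-> R2   (pivot in column 1 was zero)
[ 1  -3  -5  -8  -2 ]
[ 0  -6   6   0  -5 ]
[ 4  -2   7   0   1 ]
[ 3  -4  -2  -5  -6 ]
R3 <- R3 - (4)*R1:  [  0  10  27  32   9 ]
R4 <- R4 - (3)*R1:  [  0   5  13  19   0 ]
R3 <- R3 - (-5/3)*R2:  [   0    0   37   32  2/3 ]
R4 <- R4 - (-5/6)*R2:  [     0      0     18     19  -25/6 ]
R4 <- R4 - (18/37)*R3:  [        0         0         0    127/37  -997/222 ]
Row echelon form:
[ 1  -3  -5      -8        -2 ]
[ 0  -6   6       0        -5 ]
[ 0   0  37      32       2/3 ]
[ 0   0   0  127/37  -997/222 ]
Nonzero rows / pivot columns: 4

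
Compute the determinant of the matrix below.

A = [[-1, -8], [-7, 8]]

det(A) = -64

Forward elimination:
R2 <- R2 - (7)*R1:  [  0  64 ]
Upper-triangular form:
[ -1  -8 ]
[  0  64 ]
det(A) = (-1)^0 * (-1) * (64) = -64  (0 row swaps -> sign +1)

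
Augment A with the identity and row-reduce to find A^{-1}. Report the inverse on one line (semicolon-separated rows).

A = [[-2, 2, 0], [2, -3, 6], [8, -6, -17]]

Gauss-Jordan on [A | I]:
R1 <- (1/-2)*R1:  [    1    -1     0  |  -1/2     0     0 ]
R2 <- R2 - (2)*R1:  [  0  -1   6  |   1   1   0 ]
R3 <- R3 - (8)*R1:  [   0    2  -17  |    4    0    1 ]
R2 <- (1/-1)*R2:  [  0   1  -6  |  -1  -1   0 ]
R1 <- R1 - (-1)*R2:  [    1     0    -6  |  -3/2    -1     0 ]
R3 <- R3 - (2)*R2:  [  0   0  -5  |   6   2   1 ]
R3 <- (1/-5)*R3:  [    0     0     1  |  -6/5  -2/5  -1/5 ]
R1 <- R1 - (-6)*R3:  [      1       0       0  |  -87/10   -17/5    -6/5 ]
R2 <- R2 - (-6)*R3:  [     0      1      0  |  -41/5  -17/5   -6/5 ]
Right block of [I | A^{-1}] is the inverse:
[ -87/10  -17/5  -6/5 ]
[  -41/5  -17/5  -6/5 ]
[   -6/5   -2/5  -1/5 ]

inverse = [-87/10 -17/5 -6/5; -41/5 -17/5 -6/5; -6/5 -2/5 -1/5]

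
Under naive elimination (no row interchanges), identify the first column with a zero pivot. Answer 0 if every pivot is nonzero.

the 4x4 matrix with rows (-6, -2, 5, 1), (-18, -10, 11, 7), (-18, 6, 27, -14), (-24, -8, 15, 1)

Naive forward elimination:
R2 <- R2 - (3)*R1:  [  0  -4  -4   4 ]
R3 <- R3 - (3)*R1:  [   0   12   12  -17 ]
R4 <- R4 - (4)*R1:  [  0   0  -5  -3 ]
R3 <- R3 - (-3)*R2:  [  0   0   0  -5 ]
Matrix at this point:
[ -6  -2   5   1 ]
[  0  -4  -4   4 ]
[  0   0   0  -5 ]
[  0   0  -5  -3 ]
Pivot entry (3,3) is zero but row 4 has -5 in column 3 -> naive elimination stops; a row interchange (e.g. R3 <-> R4) would be required here.

first zero-pivot column = 3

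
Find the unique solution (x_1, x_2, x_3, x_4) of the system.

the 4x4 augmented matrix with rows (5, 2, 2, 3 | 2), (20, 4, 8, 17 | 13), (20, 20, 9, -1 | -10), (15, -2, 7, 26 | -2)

Forward elimination on [A|b]:
R2 <- R2 - (4)*R1:  [  0  -4   0   5   5 ]
R3 <- R3 - (4)*R1:  [   0   12    1  -13  -18 ]
R4 <- R4 - (3)*R1:  [  0  -8   1  17  -8 ]
R3 <- R3 - (-3)*R2:  [  0   0   1   2  -3 ]
R4 <- R4 - (2)*R2:  [   0    0    1    7  -18 ]
R4 <- R4 - (1)*R3:  [   0    0    0    5  -15 ]
Row echelon form:
[ 5   2  2  3  |    2 ]
[ 0  -4  0  5  |    5 ]
[ 0   0  1  2  |   -3 ]
[ 0   0  0  5  |  -15 ]
Back-substitution:
x_4 = (-15) / 5 = -3
x_3 = (-3 - (2)*(-3)) / 1 = 3
x_2 = (5 - (5)*(-3)) / -4 = -5
x_1 = (2 - (2)*(-5) - (2)*(3) - (3)*(-3)) / 5 = 3

(3, -5, 3, -3)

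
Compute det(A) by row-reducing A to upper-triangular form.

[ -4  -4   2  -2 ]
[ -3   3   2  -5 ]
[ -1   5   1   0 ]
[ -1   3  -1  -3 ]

Forward elimination:
R2 <- R2 - (3/4)*R1:  [    0     6   1/2  -7/2 ]
R3 <- R3 - (1/4)*R1:  [   0    6  1/2  1/2 ]
R4 <- R4 - (1/4)*R1:  [    0     4  -3/2  -5/2 ]
R3 <- R3 - (1)*R2:  [ 0  0  0  4 ]
R4 <- R4 - (2/3)*R2:  [     0      0  -11/6   -1/6 ]
R3 <-> R4   (pivot in column 3 was zero)
[ -4  -4      2    -2 ]
[  0   6    1/2  -7/2 ]
[  0   0  -11/6  -1/6 ]
[  0   0      0     4 ]
Upper-triangular form:
[ -4  -4      2    -2 ]
[  0   6    1/2  -7/2 ]
[  0   0  -11/6  -1/6 ]
[  0   0      0     4 ]
det(A) = (-1)^1 * (-4) * (6) * (-11/6) * (4) = -176  (1 row swap -> sign -1)

det(A) = -176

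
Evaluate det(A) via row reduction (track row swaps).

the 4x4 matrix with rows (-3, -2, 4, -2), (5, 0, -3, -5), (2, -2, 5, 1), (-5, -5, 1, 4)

det(A) = 1060

Forward elimination:
R2 <- R2 - (-5/3)*R1:  [     0  -10/3   11/3  -25/3 ]
R3 <- R3 - (-2/3)*R1:  [     0  -10/3   23/3   -1/3 ]
R4 <- R4 - (5/3)*R1:  [     0   -5/3  -17/3   22/3 ]
R3 <- R3 - (1)*R2:  [ 0  0  4  8 ]
R4 <- R4 - (1/2)*R2:  [     0      0  -15/2   23/2 ]
R4 <- R4 - (-15/8)*R3:  [    0     0     0  53/2 ]
Upper-triangular form:
[ -3     -2     4     -2 ]
[  0  -10/3  11/3  -25/3 ]
[  0      0     4      8 ]
[  0      0     0   53/2 ]
det(A) = (-1)^0 * (-3) * (-10/3) * (4) * (53/2) = 1060  (0 row swaps -> sign +1)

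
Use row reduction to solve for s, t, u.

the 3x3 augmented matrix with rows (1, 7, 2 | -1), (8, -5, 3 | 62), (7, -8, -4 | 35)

Forward elimination on [A|b]:
R2 <- R2 - (8)*R1:  [   0  -61  -13   70 ]
R3 <- R3 - (7)*R1:  [   0  -57  -18   42 ]
R3 <- R3 - (57/61)*R2:  [        0         0   -357/61  -1428/61 ]
Row echelon form:
[ 1    7        2  |        -1 ]
[ 0  -61      -13  |        70 ]
[ 0    0  -357/61  |  -1428/61 ]
Back-substitution:
u = (-1428/61) / (-357/61) = 4
t = (70 - (-13)*(4)) / -61 = -2
s = (-1 - (7)*(-2) - (2)*(4)) / 1 = 5

(5, -2, 4)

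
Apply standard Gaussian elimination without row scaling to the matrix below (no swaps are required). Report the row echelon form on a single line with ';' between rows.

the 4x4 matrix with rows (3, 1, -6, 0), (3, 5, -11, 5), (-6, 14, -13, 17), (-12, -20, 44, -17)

Forward elimination:
R2 <- R2 - (1)*R1:  [  0   4  -5   5 ]
R3 <- R3 - (-2)*R1:  [   0   16  -25   17 ]
R4 <- R4 - (-4)*R1:  [   0  -16   20  -17 ]
R3 <- R3 - (4)*R2:  [  0   0  -5  -3 ]
R4 <- R4 - (-4)*R2:  [ 0  0  0  3 ]
Row echelon form:
[ 3  1  -6   0 ]
[ 0  4  -5   5 ]
[ 0  0  -5  -3 ]
[ 0  0   0   3 ]

REF = [3 1 -6 0; 0 4 -5 5; 0 0 -5 -3; 0 0 0 3]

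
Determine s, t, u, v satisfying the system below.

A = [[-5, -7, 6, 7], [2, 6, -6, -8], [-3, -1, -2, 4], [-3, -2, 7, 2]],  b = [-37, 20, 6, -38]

Forward elimination on [A|b]:
R2 <- R2 - (-2/5)*R1:  [     0   16/5  -18/5  -26/5   26/5 ]
R3 <- R3 - (3/5)*R1:  [     0   16/5  -28/5   -1/5  141/5 ]
R4 <- R4 - (3/5)*R1:  [     0   11/5   17/5  -11/5  -79/5 ]
R3 <- R3 - (1)*R2:  [  0   0  -2   5  23 ]
R4 <- R4 - (11/16)*R2:  [      0       0    47/8    11/8  -155/8 ]
R4 <- R4 - (-47/16)*R3:  [      0       0       0  257/16  771/16 ]
Row echelon form:
[ -5    -7      6       7  |     -37 ]
[  0  16/5  -18/5   -26/5  |    26/5 ]
[  0     0     -2       5  |      23 ]
[  0     0      0  257/16  |  771/16 ]
Back-substitution:
v = (771/16) / (257/16) = 3
u = (23 - (5)*(3)) / -2 = -4
t = (26/5 - (-18/5)*(-4) - (-26/5)*(3)) / (16/5) = 2
s = (-37 - (-7)*(2) - (6)*(-4) - (7)*(3)) / -5 = 4

(4, 2, -4, 3)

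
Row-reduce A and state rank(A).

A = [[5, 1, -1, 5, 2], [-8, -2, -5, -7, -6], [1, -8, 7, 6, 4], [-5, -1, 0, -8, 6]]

Row reduction:
R2 <- R2 - (-8/5)*R1:  [     0   -2/5  -33/5      1  -14/5 ]
R3 <- R3 - (1/5)*R1:  [     0  -41/5   36/5      5   18/5 ]
R4 <- R4 - (-1)*R1:  [  0   0  -1  -3   8 ]
R3 <- R3 - (41/2)*R2:  [     0      0  285/2  -31/2     61 ]
R4 <- R4 - (-2/285)*R3:  [        0         0         0  -886/285  2402/285 ]
Row echelon form:
[ 5     1     -1         5         2 ]
[ 0  -2/5  -33/5         1     -14/5 ]
[ 0     0  285/2     -31/2        61 ]
[ 0     0      0  -886/285  2402/285 ]
Nonzero rows / pivot columns: 4

rank(A) = 4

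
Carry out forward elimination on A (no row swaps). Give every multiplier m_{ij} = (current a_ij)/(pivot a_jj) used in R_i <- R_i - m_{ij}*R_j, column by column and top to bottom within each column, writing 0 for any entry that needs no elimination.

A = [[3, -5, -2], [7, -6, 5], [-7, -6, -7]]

multipliers: 7/3, -7/3, -53/17

Forward elimination:
R2 <- R2 - (7/3)*R1:  [    0  17/3  29/3 ]
R3 <- R3 - (-7/3)*R1:  [     0  -53/3  -35/3 ]
R3 <- R3 - (-53/17)*R2:  [      0       0  314/17 ]
Multipliers (in order of application): m_{21} = 7/3, m_{31} = -7/3, m_{32} = -53/17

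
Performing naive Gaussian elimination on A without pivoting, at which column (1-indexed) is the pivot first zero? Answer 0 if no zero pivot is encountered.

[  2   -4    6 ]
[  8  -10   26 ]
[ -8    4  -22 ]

Naive forward elimination:
R2 <- R2 - (4)*R1:  [ 0  6  2 ]
R3 <- R3 - (-4)*R1:  [   0  -12    2 ]
R3 <- R3 - (-2)*R2:  [ 0  0  6 ]
All pivots nonzero; naive elimination completes without hitting a zero pivot.

first zero-pivot column = 0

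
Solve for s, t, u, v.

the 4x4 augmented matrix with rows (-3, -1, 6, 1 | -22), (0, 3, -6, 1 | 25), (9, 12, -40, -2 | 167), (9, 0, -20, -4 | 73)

Forward elimination on [A|b]:
R3 <- R3 - (-3)*R1:  [   0    9  -22    1  101 ]
R4 <- R4 - (-3)*R1:  [  0  -3  -2  -1   7 ]
R3 <- R3 - (3)*R2:  [  0   0  -4  -2  26 ]
R4 <- R4 - (-1)*R2:  [  0   0  -8   0  32 ]
R4 <- R4 - (2)*R3:  [   0    0    0    4  -20 ]
Row echelon form:
[ -3  -1   6   1  |  -22 ]
[  0   3  -6   1  |   25 ]
[  0   0  -4  -2  |   26 ]
[  0   0   0   4  |  -20 ]
Back-substitution:
v = (-20) / 4 = -5
u = (26 - (-2)*(-5)) / -4 = -4
t = (25 - (-6)*(-4) - (1)*(-5)) / 3 = 2
s = (-22 - (-1)*(2) - (6)*(-4) - (1)*(-5)) / -3 = -3

(-3, 2, -4, -5)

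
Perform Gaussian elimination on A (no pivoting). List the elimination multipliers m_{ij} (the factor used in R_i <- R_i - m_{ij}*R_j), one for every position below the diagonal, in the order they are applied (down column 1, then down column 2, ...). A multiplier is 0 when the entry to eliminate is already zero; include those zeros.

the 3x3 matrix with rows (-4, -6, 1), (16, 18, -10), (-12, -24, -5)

multipliers: -4, 3, 1

Forward elimination:
R2 <- R2 - (-4)*R1:  [  0  -6  -6 ]
R3 <- R3 - (3)*R1:  [  0  -6  -8 ]
R3 <- R3 - (1)*R2:  [  0   0  -2 ]
Multipliers (in order of application): m_{21} = -4, m_{31} = 3, m_{32} = 1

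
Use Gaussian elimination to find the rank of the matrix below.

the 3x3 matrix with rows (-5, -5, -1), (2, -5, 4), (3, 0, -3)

Row reduction:
R2 <- R2 - (-2/5)*R1:  [    0    -7  18/5 ]
R3 <- R3 - (-3/5)*R1:  [     0     -3  -18/5 ]
R3 <- R3 - (3/7)*R2:  [     0      0  -36/7 ]
Row echelon form:
[ -5  -5     -1 ]
[  0  -7   18/5 ]
[  0   0  -36/7 ]
Nonzero rows / pivot columns: 3

rank(A) = 3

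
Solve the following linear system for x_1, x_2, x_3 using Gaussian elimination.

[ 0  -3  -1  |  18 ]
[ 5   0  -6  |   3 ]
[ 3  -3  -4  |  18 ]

Forward elimination on [A|b]:
R1 <-> R2   (pivot in column 1 was zero)
[ 5   0  -6   3 ]
[ 0  -3  -1  18 ]
[ 3  -3  -4  18 ]
R3 <- R3 - (3/5)*R1:  [    0    -3  -2/5  81/5 ]
R3 <- R3 - (1)*R2:  [    0     0   3/5  -9/5 ]
Row echelon form:
[ 5   0   -6  |     3 ]
[ 0  -3   -1  |    18 ]
[ 0   0  3/5  |  -9/5 ]
Back-substitution:
x_3 = (-9/5) / (3/5) = -3
x_2 = (18 - (-1)*(-3)) / -3 = -5
x_1 = (3 - (-6)*(-3)) / 5 = -3

(-3, -5, -3)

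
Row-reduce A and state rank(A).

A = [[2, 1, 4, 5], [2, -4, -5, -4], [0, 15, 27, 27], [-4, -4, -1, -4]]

Row reduction:
R2 <- R2 - (1)*R1:  [  0  -5  -9  -9 ]
R4 <- R4 - (-2)*R1:  [  0  -2   7   6 ]
R3 <- R3 - (-3)*R2:  [ 0  0  0  0 ]
R4 <- R4 - (2/5)*R2:  [    0     0  53/5  48/5 ]
R3 <-> R4   (pivot in column 3 was zero)
[ 2   1     4     5 ]
[ 0  -5    -9    -9 ]
[ 0   0  53/5  48/5 ]
[ 0   0     0     0 ]
Row echelon form:
[ 2   1     4     5 ]
[ 0  -5    -9    -9 ]
[ 0   0  53/5  48/5 ]
[ 0   0     0     0 ]
Nonzero rows / pivot columns: 3

rank(A) = 3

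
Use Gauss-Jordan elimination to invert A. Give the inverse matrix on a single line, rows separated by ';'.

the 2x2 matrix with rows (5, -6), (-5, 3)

inverse = [-1/5 -2/5; -1/3 -1/3]

Gauss-Jordan on [A | I]:
R1 <- (1/5)*R1:  [    1  -6/5  |   1/5     0 ]
R2 <- R2 - (-5)*R1:  [  0  -3  |   1   1 ]
R2 <- (1/-3)*R2:  [    0     1  |  -1/3  -1/3 ]
R1 <- R1 - (-6/5)*R2:  [    1     0  |  -1/5  -2/5 ]
Right block of [I | A^{-1}] is the inverse:
[ -1/5  -2/5 ]
[ -1/3  -1/3 ]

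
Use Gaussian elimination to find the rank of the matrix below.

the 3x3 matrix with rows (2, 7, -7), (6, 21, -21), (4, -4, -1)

Row reduction:
R2 <- R2 - (3)*R1:  [ 0  0  0 ]
R3 <- R3 - (2)*R1:  [   0  -18   13 ]
R2 <-> R3   (pivot in column 2 was zero)
[ 2    7  -7 ]
[ 0  -18  13 ]
[ 0    0   0 ]
Row echelon form:
[ 2    7  -7 ]
[ 0  -18  13 ]
[ 0    0   0 ]
Nonzero rows / pivot columns: 2

rank(A) = 2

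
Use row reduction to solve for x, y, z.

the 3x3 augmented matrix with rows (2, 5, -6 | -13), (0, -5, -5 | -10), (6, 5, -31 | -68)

Forward elimination on [A|b]:
R3 <- R3 - (3)*R1:  [   0  -10  -13  -29 ]
R3 <- R3 - (2)*R2:  [  0   0  -3  -9 ]
Row echelon form:
[ 2   5  -6  |  -13 ]
[ 0  -5  -5  |  -10 ]
[ 0   0  -3  |   -9 ]
Back-substitution:
z = (-9) / -3 = 3
y = (-10 - (-5)*(3)) / -5 = -1
x = (-13 - (5)*(-1) - (-6)*(3)) / 2 = 5

(5, -1, 3)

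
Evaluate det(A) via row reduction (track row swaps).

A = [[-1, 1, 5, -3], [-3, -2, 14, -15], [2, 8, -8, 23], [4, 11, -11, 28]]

Forward elimination:
R2 <- R2 - (3)*R1:  [  0  -5  -1  -6 ]
R3 <- R3 - (-2)*R1:  [  0  10   2  17 ]
R4 <- R4 - (-4)*R1:  [  0  15   9  16 ]
R3 <- R3 - (-2)*R2:  [ 0  0  0  5 ]
R4 <- R4 - (-3)*R2:  [  0   0   6  -2 ]
R3 <-> R4   (pivot in column 3 was zero)
[ -1   1   5  -3 ]
[  0  -5  -1  -6 ]
[  0   0   6  -2 ]
[  0   0   0   5 ]
Upper-triangular form:
[ -1   1   5  -3 ]
[  0  -5  -1  -6 ]
[  0   0   6  -2 ]
[  0   0   0   5 ]
det(A) = (-1)^1 * (-1) * (-5) * (6) * (5) = -150  (1 row swap -> sign -1)

det(A) = -150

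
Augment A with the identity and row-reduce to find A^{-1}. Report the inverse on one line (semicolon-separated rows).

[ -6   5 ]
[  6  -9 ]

inverse = [-3/8 -5/24; -1/4 -1/4]

Gauss-Jordan on [A | I]:
R1 <- (1/-6)*R1:  [    1  -5/6  |  -1/6     0 ]
R2 <- R2 - (6)*R1:  [  0  -4  |   1   1 ]
R2 <- (1/-4)*R2:  [    0     1  |  -1/4  -1/4 ]
R1 <- R1 - (-5/6)*R2:  [     1      0  |   -3/8  -5/24 ]
Right block of [I | A^{-1}] is the inverse:
[ -3/8  -5/24 ]
[ -1/4   -1/4 ]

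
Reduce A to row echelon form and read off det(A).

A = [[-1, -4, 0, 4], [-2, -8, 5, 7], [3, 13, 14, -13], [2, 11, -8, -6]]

det(A) = -25

Forward elimination:
R2 <- R2 - (2)*R1:  [  0   0   5  -1 ]
R3 <- R3 - (-3)*R1:  [  0   1  14  -1 ]
R4 <- R4 - (-2)*R1:  [  0   3  -8   2 ]
R2 <-> R3   (pivot in column 2 was zero)
[ -1  -4   0   4 ]
[  0   1  14  -1 ]
[  0   0   5  -1 ]
[  0   3  -8   2 ]
R4 <- R4 - (3)*R2:  [   0    0  -50    5 ]
R4 <- R4 - (-10)*R3:  [  0   0   0  -5 ]
Upper-triangular form:
[ -1  -4   0   4 ]
[  0   1  14  -1 ]
[  0   0   5  -1 ]
[  0   0   0  -5 ]
det(A) = (-1)^1 * (-1) * (1) * (5) * (-5) = -25  (1 row swap -> sign -1)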